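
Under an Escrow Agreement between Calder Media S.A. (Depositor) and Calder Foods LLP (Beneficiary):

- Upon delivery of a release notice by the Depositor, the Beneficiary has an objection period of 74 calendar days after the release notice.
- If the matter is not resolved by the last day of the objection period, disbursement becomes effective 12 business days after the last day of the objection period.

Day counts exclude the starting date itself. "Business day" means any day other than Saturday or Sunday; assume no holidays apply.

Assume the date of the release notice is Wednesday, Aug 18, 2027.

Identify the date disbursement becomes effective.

Nov 16, 2027

The last day of the objection period: Aug 18, 2027 + 74 days = Oct 31, 2027.
The date disbursement becomes effective: counting 12 business days from Sunday, Oct 31, 2027 (Nov 1, Nov 2, Nov 3, Nov 4, …, Nov 12, Nov 15, Nov 16, skipping weekends) reaches Tuesday, Nov 16, 2027.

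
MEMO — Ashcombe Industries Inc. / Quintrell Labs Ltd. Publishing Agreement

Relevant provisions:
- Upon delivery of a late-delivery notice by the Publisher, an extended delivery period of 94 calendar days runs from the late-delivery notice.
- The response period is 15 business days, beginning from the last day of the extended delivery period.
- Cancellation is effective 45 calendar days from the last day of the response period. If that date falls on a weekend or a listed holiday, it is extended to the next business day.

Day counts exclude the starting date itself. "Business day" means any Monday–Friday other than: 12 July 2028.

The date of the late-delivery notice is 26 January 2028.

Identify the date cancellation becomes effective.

The last day of the extended delivery period: 94 calendar days after 26 January 2028 is 29 April 2028.
From Saturday, 29 April 2028, 15 business days (May 1, May 2, May 3, May 4, …, May 17, May 18, May 19, skipping weekends) brings us to Friday, 19 May 2028, which is the last day of the response period.
Adding 45 calendar days to 19 May 2028 gives 3 July 2028, which is the date cancellation becomes effective. 3 July 2028 is a Monday and is not a listed holiday, so no roll-forward applies.

3 July 2028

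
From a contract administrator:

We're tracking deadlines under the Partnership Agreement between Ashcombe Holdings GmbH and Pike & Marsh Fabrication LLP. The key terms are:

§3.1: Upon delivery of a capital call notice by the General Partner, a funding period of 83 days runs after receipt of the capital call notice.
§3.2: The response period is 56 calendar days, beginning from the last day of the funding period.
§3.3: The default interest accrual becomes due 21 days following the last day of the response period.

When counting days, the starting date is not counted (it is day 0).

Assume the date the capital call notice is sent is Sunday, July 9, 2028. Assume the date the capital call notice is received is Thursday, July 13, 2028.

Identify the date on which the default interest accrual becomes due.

The last day of the funding period: July 13, 2028 + 83 days = October 4, 2028.
Adding 56 calendar days to October 4, 2028 gives November 29, 2028, which is the last day of the response period.
The date on which the default interest accrual becomes due: November 29, 2028 + 21 days = December 20, 2028.

December 20, 2028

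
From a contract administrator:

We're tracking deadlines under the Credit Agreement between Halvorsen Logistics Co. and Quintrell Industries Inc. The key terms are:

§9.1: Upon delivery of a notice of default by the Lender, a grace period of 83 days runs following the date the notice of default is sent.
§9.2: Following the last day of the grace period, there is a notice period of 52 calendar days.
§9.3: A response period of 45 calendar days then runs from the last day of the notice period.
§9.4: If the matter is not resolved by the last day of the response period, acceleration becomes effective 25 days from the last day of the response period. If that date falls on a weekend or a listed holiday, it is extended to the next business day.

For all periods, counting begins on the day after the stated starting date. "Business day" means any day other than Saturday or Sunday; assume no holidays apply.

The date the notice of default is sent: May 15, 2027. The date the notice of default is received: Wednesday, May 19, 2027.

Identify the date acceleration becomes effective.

December 6, 2027

Adding 83 calendar days to May 15, 2027 gives August 6, 2027, which is the last day of the grace period.
The last day of the notice period: 52 calendar days after August 6, 2027 is September 27, 2027.
Adding 45 calendar days to September 27, 2027 gives November 11, 2027, which is the last day of the response period.
The date acceleration becomes effective: November 11, 2027 + 25 days = December 6, 2027. December 6, 2027 is a Monday, so no roll-forward applies.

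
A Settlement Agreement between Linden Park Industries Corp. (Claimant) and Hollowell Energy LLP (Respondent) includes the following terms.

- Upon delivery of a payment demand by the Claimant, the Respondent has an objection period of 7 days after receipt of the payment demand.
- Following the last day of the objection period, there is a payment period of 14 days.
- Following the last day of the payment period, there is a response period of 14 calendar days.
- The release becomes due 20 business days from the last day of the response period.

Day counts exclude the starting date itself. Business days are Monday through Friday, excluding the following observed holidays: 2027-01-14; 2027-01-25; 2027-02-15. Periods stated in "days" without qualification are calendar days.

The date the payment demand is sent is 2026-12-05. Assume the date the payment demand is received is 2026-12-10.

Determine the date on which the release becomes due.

The last day of the objection period: 7 calendar days after 2026-12-10 is 2026-12-17.
Adding 14 calendar days to 2026-12-17 gives 2026-12-31, which is the last day of the payment period.
Adding 14 calendar days to 2026-12-31 gives 2027-01-14, which is the last day of the response period.
The date on which the release becomes due: counting 20 business days from Thursday, 2027-01-14 (Jan 15, Jan 18, Jan 19, Jan 20, …, Feb 10, Feb 11, Feb 12, skipping weekends and the listed holiday on Jan 25) reaches Friday, 2027-02-12.

2027-02-12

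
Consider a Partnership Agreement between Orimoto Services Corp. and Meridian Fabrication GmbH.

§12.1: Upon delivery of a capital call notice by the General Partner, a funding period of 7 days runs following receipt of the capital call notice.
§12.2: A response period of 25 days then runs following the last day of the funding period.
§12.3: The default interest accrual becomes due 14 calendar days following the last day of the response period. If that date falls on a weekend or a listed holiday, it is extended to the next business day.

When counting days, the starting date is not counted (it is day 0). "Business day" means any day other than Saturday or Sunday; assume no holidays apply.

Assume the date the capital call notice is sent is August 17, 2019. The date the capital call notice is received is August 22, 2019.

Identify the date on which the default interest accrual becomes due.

The last day of the funding period: 7 calendar days after August 22, 2019 is August 29, 2019.
The last day of the response period: 25 calendar days after August 29, 2019 is September 23, 2019.
The date on which the default interest accrual becomes due: 14 calendar days after September 23, 2019 is October 7, 2019. October 7, 2019 is a Monday, so no roll-forward applies.

October 7, 2019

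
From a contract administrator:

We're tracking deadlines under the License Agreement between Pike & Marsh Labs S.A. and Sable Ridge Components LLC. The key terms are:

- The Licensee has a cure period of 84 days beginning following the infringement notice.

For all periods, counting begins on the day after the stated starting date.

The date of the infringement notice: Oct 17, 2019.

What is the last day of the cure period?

The last day of the cure period: Oct 17, 2019 + 84 days = Jan 9, 2020.

Jan 9, 2020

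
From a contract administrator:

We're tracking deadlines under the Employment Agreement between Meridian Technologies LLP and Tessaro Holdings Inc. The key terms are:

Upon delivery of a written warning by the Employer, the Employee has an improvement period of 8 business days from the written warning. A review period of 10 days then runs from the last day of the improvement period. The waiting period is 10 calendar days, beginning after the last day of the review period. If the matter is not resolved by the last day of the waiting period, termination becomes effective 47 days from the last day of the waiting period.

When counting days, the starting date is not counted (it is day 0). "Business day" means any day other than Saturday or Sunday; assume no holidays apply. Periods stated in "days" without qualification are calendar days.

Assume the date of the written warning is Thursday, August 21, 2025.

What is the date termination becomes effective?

The last day of the improvement period: counting 8 business days from Thursday, August 21, 2025 (Aug 22, Aug 25, Aug 26, Aug 27, Aug 28, Aug 29, Sep 1, Sep 2, skipping weekends) reaches Tuesday, September 2, 2025.
Adding 10 calendar days to September 2, 2025 gives September 12, 2025, which is the last day of the review period.
The last day of the waiting period: September 12, 2025 + 10 days = September 22, 2025.
The date termination becomes effective: September 22, 2025 + 47 days = November 8, 2025.

November 8, 2025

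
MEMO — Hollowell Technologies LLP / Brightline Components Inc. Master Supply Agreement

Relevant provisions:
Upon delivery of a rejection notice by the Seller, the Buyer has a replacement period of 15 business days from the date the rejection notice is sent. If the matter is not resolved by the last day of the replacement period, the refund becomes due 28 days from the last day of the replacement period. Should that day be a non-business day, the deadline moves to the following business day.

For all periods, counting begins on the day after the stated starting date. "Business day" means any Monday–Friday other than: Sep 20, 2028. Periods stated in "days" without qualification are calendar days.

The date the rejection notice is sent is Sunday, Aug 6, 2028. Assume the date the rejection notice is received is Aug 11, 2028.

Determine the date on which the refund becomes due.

Sep 22, 2028

The last day of the replacement period: 15 business days after Sunday, Aug 6, 2028, skipping weekends — Aug 7, Aug 8, Aug 9, Aug 10, …, Aug 23, Aug 24, Aug 25 — lands on Friday, Aug 25, 2028.
The date on which the refund becomes due: 28 calendar days after Aug 25, 2028 is Sep 22, 2028. Sep 22, 2028 is a Friday and is not a listed holiday, so no roll-forward applies.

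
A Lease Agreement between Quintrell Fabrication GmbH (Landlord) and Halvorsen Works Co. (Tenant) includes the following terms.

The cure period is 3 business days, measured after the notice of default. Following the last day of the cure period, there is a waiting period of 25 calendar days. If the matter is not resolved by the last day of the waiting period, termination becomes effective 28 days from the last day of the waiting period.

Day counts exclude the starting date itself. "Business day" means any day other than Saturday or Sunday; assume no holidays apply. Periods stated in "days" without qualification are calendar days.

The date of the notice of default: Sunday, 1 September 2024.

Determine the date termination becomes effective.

27 October 2024

From Sunday, 1 September 2024, 3 business days (Sep 2, Sep 3, Sep 4, skipping weekends) brings us to Wednesday, 4 September 2024, which is the last day of the cure period.
The last day of the waiting period: 4 September 2024 + 25 days = 29 September 2024.
The date termination becomes effective: 28 calendar days after 29 September 2024 is 27 October 2024.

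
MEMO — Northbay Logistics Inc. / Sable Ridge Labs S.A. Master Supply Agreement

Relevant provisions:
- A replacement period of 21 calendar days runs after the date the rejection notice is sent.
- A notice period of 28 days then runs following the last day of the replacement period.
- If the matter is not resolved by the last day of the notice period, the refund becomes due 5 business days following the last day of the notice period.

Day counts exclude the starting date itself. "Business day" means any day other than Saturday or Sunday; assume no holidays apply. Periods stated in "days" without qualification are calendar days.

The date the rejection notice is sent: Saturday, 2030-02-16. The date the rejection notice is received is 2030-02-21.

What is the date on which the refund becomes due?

2030-04-12

The last day of the replacement period: 2030-02-16 + 21 days = 2030-03-09.
The last day of the notice period: 2030-03-09 + 28 days = 2030-04-06.
The date on which the refund becomes due: 5 business days after Saturday, 2030-04-06, skipping weekends — Apr 8, Apr 9, Apr 10, Apr 11, Apr 12 — lands on Friday, 2030-04-12.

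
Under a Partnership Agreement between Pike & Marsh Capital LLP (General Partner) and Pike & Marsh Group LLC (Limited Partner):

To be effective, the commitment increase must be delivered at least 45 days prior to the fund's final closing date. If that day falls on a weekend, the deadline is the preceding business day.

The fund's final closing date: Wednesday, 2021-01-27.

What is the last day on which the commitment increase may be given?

Counting back 45 calendar days from 2021-01-27 gives 2020-12-13. That is a Sunday, so the deadline moves back to Friday, 2020-12-11.

2020-12-11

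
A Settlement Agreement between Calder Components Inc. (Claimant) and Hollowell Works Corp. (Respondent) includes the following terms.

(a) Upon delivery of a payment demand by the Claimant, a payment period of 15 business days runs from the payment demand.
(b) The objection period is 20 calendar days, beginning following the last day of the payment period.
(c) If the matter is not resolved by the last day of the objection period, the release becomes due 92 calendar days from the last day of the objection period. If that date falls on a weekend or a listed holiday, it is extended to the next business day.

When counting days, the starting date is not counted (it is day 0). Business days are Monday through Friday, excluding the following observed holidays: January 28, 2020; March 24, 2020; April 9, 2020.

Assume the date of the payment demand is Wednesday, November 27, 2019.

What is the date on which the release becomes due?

April 8, 2020

The last day of the payment period: 15 business days after Wednesday, November 27, 2019, skipping weekends — Nov 28, Nov 29, Dec 2, Dec 3, …, Dec 16, Dec 17, Dec 18 — lands on Wednesday, December 18, 2019.
Adding 20 calendar days to December 18, 2019 gives January 7, 2020, which is the last day of the objection period.
Adding 92 calendar days to January 7, 2020 gives April 8, 2020, which is the date on which the release becomes due. April 8, 2020 is a Wednesday and is not a listed holiday, so no roll-forward applies.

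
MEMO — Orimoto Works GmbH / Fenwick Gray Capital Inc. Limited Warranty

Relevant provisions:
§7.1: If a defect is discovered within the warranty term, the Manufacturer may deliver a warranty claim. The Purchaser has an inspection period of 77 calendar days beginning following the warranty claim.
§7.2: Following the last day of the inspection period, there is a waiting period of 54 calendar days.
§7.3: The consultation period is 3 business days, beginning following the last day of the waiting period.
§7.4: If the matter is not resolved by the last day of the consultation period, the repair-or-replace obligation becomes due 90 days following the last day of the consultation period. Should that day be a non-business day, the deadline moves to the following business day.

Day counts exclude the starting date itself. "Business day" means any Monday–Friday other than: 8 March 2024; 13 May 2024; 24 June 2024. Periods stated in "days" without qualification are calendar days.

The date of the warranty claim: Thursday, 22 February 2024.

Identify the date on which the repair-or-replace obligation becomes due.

3 October 2024

Adding 77 calendar days to 22 February 2024 gives 9 May 2024, which is the last day of the inspection period.
The last day of the waiting period: 9 May 2024 + 54 days = 2 July 2024.
The last day of the consultation period: counting 3 business days from Tuesday, 2 July 2024 (Jul 3, Jul 4, Jul 5, skipping weekends) reaches Friday, 5 July 2024.
The date on which the repair-or-replace obligation becomes due: 90 calendar days after 5 July 2024 is 3 October 2024. 3 October 2024 is a Thursday and is not a listed holiday, so no roll-forward applies.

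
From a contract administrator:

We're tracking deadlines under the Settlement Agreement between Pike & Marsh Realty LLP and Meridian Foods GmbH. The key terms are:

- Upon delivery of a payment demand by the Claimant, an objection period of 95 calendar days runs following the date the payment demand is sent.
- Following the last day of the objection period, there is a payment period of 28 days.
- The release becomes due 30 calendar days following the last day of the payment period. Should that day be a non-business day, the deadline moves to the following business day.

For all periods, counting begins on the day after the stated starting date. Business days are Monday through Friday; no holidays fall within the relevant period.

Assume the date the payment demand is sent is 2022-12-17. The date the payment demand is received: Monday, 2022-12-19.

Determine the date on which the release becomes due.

2023-05-19

The last day of the objection period: 2022-12-17 + 95 days = 2023-03-22.
Adding 28 calendar days to 2023-03-22 gives 2023-04-19, which is the last day of the payment period.
The date on which the release becomes due: 2023-04-19 + 30 days = 2023-05-19. 2023-05-19 is a Friday, so no roll-forward applies.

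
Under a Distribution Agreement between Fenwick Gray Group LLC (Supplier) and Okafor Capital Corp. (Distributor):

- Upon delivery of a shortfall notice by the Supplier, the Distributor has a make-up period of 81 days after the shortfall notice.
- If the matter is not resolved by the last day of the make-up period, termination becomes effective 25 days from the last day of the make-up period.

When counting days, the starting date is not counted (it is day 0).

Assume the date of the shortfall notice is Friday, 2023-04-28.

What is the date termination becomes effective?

2023-08-12

Adding 81 calendar days to 2023-04-28 gives 2023-07-18, which is the last day of the make-up period.
The date termination becomes effective: 25 calendar days after 2023-07-18 is 2023-08-12.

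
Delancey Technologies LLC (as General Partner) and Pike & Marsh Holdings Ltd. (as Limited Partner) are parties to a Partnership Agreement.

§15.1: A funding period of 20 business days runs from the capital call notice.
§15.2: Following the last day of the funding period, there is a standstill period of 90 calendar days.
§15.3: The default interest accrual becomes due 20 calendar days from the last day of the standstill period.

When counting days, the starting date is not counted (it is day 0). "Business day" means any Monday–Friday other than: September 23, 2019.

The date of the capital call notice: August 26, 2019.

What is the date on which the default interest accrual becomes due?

The last day of the funding period: counting 20 business days from Monday, August 26, 2019 (Aug 27, Aug 28, Aug 29, Aug 30, …, Sep 19, Sep 20, Sep 24, skipping weekends and the listed holiday on Sep 23) reaches Tuesday, September 24, 2019.
The last day of the standstill period: 90 calendar days after September 24, 2019 is December 23, 2019.
Adding 20 calendar days to December 23, 2019 gives January 12, 2020, which is the date on which the default interest accrual becomes due.

January 12, 2020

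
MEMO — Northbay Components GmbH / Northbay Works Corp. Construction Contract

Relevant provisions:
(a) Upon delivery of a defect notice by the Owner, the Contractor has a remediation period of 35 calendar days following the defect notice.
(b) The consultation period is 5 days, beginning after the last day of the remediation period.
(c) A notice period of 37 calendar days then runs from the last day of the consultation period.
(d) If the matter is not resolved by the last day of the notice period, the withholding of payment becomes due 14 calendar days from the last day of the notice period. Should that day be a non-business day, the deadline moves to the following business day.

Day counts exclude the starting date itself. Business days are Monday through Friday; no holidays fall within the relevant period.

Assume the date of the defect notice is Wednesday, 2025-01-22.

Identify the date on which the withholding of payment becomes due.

2025-04-23

The last day of the remediation period: 35 calendar days after 2025-01-22 is 2025-02-26.
The last day of the consultation period: 5 calendar days after 2025-02-26 is 2025-03-03.
Adding 37 calendar days to 2025-03-03 gives 2025-04-09, which is the last day of the notice period.
The date on which the withholding of payment becomes due: 2025-04-09 + 14 days = 2025-04-23. 2025-04-23 is a Wednesday, so no roll-forward applies.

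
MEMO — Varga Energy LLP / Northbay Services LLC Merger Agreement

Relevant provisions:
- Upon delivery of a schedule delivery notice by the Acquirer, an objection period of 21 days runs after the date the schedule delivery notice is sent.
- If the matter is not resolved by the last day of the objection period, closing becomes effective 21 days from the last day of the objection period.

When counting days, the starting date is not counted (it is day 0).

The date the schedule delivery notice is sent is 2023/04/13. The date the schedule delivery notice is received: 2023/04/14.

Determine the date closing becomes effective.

2023/05/25

Adding 21 calendar days to 2023/04/13 gives 2023/05/04, which is the last day of the objection period.
Adding 21 calendar days to 2023/05/04 gives 2023/05/25, which is the date closing becomes effective.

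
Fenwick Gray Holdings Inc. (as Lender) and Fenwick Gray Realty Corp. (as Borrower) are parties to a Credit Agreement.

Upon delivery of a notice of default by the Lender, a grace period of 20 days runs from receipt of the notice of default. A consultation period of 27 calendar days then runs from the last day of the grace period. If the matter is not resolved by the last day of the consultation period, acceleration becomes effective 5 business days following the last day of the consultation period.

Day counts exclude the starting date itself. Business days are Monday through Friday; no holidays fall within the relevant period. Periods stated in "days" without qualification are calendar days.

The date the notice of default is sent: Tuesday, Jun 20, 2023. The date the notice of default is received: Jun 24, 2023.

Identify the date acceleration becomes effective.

Aug 17, 2023

The last day of the grace period: 20 calendar days after Jun 24, 2023 is Jul 14, 2023.
The last day of the consultation period: Jul 14, 2023 + 27 days = Aug 10, 2023.
From Thursday, Aug 10, 2023, 5 business days (Aug 11, Aug 14, Aug 15, Aug 16, Aug 17, skipping weekends) brings us to Thursday, Aug 17, 2023, which is the date acceleration becomes effective.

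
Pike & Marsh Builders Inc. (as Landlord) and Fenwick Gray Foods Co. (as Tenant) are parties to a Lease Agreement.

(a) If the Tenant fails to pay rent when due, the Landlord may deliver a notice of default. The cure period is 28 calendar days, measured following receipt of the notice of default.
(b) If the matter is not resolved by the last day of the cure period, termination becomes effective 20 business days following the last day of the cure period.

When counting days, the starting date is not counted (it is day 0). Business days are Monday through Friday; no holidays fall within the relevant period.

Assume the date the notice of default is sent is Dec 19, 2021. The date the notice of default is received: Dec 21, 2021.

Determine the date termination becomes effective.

The last day of the cure period: 28 calendar days after Dec 21, 2021 is Jan 18, 2022.
The date termination becomes effective: 20 business days after Tuesday, Jan 18, 2022, skipping weekends — Jan 19, Jan 20, Jan 21, Jan 24, …, Feb 11, Feb 14, Feb 15 — lands on Tuesday, Feb 15, 2022.

Feb 15, 2022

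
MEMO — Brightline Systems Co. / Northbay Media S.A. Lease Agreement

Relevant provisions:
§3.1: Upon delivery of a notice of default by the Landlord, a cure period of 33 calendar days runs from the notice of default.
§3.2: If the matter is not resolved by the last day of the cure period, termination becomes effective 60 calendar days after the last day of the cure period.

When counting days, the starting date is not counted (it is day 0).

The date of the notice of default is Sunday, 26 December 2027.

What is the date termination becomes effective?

The last day of the cure period: 26 December 2027 + 33 days = 28 January 2028.
The date termination becomes effective: 60 calendar days after 28 January 2028 is 28 March 2028.

28 March 2028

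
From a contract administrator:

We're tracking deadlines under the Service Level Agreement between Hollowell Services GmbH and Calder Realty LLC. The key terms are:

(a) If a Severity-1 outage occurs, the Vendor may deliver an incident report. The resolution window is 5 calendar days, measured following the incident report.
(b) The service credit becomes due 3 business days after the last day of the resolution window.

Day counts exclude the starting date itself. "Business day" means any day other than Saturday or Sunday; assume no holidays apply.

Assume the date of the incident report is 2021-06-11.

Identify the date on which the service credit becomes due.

The last day of the resolution window: 5 calendar days after 2021-06-11 is 2021-06-16.
The date on which the service credit becomes due: counting 3 business days from Wednesday, 2021-06-16 (Jun 17, Jun 18, Jun 21, skipping weekends) reaches Monday, 2021-06-21.

2021-06-21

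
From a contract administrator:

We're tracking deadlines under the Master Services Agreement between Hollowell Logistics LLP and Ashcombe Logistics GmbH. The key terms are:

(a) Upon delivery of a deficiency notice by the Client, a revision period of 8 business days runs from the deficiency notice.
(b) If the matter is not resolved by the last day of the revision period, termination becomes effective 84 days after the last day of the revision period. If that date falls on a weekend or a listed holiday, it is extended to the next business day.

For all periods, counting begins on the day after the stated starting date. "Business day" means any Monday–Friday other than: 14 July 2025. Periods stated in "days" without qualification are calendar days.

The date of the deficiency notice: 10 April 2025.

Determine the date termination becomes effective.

The last day of the revision period: counting 8 business days from Thursday, 10 April 2025 (Apr 11, Apr 14, Apr 15, Apr 16, Apr 17, Apr 18, Apr 21, Apr 22, skipping weekends) reaches Tuesday, 22 April 2025.
The date termination becomes effective: 84 calendar days after 22 April 2025 is 15 July 2025. 15 July 2025 is a Tuesday and is not a listed holiday, so no roll-forward applies.

15 July 2025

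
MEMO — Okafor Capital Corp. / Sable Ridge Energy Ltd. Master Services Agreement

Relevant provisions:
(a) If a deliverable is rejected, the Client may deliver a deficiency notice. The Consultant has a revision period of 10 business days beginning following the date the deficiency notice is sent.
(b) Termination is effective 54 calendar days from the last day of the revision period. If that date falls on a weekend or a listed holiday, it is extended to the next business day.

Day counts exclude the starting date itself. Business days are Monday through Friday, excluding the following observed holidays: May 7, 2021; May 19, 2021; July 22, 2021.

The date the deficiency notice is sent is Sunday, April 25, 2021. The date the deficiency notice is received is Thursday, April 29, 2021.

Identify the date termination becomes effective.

The last day of the revision period: 10 business days after Sunday, April 25, 2021, skipping weekends and the listed holiday on May 7 — Apr 26, Apr 27, Apr 28, Apr 29, Apr 30, May 3, May 4, May 5, May 6, May 10 — lands on Monday, May 10, 2021.
The date termination becomes effective: May 10, 2021 + 54 days = July 3, 2021. That falls on a Saturday, so it rolls to the next business day, Monday, July 5, 2021.

July 5, 2021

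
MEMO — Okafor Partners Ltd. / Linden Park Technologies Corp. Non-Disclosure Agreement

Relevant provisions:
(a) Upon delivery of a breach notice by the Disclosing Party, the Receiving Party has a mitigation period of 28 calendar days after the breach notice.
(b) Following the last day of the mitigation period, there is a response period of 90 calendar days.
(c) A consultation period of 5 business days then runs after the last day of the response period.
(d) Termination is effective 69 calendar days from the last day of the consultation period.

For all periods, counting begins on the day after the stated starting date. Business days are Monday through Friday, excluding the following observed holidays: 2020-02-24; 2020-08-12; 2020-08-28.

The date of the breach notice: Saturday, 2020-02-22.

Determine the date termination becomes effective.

2020-09-03

Adding 28 calendar days to 2020-02-22 gives 2020-03-21, which is the last day of the mitigation period.
The last day of the response period: 90 calendar days after 2020-03-21 is 2020-06-19.
From Friday, 2020-06-19, 5 business days (Jun 22, Jun 23, Jun 24, Jun 25, Jun 26, skipping weekends) brings us to Friday, 2020-06-26, which is the last day of the consultation period.
Adding 69 calendar days to 2020-06-26 gives 2020-09-03, which is the date termination becomes effective.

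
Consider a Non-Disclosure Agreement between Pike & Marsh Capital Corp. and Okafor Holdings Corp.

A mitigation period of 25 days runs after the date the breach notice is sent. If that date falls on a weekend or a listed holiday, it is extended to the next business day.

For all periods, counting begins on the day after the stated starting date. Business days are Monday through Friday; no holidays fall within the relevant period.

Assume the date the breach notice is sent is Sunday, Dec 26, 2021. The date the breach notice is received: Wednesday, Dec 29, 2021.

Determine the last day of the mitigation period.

The last day of the mitigation period: Dec 26, 2021 + 25 days = Jan 20, 2022. Jan 20, 2022 is a Thursday, so no roll-forward applies.

Jan 20, 2022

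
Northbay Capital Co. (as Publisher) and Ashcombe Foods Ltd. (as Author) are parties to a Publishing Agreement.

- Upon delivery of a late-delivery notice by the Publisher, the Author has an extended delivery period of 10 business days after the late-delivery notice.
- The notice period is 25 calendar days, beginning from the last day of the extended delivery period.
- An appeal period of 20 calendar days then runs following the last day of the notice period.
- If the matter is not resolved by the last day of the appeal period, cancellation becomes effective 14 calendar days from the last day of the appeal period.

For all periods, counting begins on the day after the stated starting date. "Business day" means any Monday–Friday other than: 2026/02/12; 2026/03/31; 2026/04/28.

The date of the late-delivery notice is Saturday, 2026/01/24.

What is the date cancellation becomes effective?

2026/04/06

The last day of the extended delivery period: counting 10 business days from Saturday, 2026/01/24 (Jan 26, Jan 27, Jan 28, Jan 29, Jan 30, Feb 2, Feb 3, Feb 4, Feb 5, Feb 6, skipping weekends) reaches Friday, 2026/02/06.
Adding 25 calendar days to 2026/02/06 gives 2026/03/03, which is the last day of the notice period.
Adding 20 calendar days to 2026/03/03 gives 2026/03/23, which is the last day of the appeal period.
Adding 14 calendar days to 2026/03/23 gives 2026/04/06, which is the date cancellation becomes effective.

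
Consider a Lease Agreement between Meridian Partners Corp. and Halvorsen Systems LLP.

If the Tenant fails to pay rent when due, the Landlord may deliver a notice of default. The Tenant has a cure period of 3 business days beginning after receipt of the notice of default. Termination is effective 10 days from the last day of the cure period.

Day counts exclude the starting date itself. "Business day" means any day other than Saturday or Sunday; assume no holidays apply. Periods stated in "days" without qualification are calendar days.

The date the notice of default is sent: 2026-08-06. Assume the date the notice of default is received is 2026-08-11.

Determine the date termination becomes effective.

The last day of the cure period: 3 business days after Tuesday, 2026-08-11, skipping weekends — Aug 12, Aug 13, Aug 14 — lands on Friday, 2026-08-14.
The date termination becomes effective: 10 calendar days after 2026-08-14 is 2026-08-24.

2026-08-24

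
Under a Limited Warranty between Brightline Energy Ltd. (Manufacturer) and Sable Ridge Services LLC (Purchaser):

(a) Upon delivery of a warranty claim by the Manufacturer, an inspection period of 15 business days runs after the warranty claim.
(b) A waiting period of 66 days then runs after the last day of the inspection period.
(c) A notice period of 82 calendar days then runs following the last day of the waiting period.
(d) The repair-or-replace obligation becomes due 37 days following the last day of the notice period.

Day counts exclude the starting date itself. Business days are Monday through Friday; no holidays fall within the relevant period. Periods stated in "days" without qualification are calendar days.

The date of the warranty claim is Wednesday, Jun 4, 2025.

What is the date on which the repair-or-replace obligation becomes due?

The last day of the inspection period: 15 business days after Wednesday, Jun 4, 2025, skipping weekends — Jun 5, Jun 6, Jun 9, Jun 10, …, Jun 23, Jun 24, Jun 25 — lands on Wednesday, Jun 25, 2025.
Adding 66 calendar days to Jun 25, 2025 gives Aug 30, 2025, which is the last day of the waiting period.
The last day of the notice period: Aug 30, 2025 + 82 days = Nov 20, 2025.
Adding 37 calendar days to Nov 20, 2025 gives Dec 27, 2025, which is the date on which the repair-or-replace obligation becomes due.

Dec 27, 2025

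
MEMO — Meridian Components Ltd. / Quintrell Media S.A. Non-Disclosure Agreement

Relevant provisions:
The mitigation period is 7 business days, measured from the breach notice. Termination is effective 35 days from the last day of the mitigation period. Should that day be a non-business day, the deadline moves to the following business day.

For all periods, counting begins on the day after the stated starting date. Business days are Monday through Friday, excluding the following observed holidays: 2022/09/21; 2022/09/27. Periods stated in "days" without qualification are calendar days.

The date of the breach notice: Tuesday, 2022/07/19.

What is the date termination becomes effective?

2022/09/01

The last day of the mitigation period: 7 business days after Tuesday, 2022/07/19, skipping weekends — Jul 20, Jul 21, Jul 22, Jul 25, Jul 26, Jul 27, Jul 28 — lands on Thursday, 2022/07/28.
The date termination becomes effective: 35 calendar days after 2022/07/28 is 2022/09/01. 2022/09/01 is a Thursday and is not a listed holiday, so no roll-forward applies.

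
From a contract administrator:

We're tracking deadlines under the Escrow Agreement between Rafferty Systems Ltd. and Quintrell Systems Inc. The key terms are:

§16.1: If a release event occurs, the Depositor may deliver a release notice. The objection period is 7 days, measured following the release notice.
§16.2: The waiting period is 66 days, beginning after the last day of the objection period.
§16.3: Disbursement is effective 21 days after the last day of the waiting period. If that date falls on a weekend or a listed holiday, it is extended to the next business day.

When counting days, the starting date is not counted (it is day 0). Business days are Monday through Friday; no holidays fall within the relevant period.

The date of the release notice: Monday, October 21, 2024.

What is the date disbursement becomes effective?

January 23, 2025

Adding 7 calendar days to October 21, 2024 gives October 28, 2024, which is the last day of the objection period.
The last day of the waiting period: 66 calendar days after October 28, 2024 is January 2, 2025.
Adding 21 calendar days to January 2, 2025 gives January 23, 2025, which is the date disbursement becomes effective. January 23, 2025 is a Thursday, so no roll-forward applies.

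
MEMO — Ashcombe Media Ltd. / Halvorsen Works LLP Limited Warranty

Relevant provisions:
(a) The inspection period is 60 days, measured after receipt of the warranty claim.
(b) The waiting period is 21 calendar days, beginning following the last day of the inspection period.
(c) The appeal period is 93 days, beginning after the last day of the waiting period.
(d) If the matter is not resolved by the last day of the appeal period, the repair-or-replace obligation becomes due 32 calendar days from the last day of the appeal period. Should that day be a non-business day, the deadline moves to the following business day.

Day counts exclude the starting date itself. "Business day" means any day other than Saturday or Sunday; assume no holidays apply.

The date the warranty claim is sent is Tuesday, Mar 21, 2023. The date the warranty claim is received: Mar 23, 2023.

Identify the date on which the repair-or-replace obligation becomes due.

The last day of the inspection period: Mar 23, 2023 + 60 days = May 22, 2023.
Adding 21 calendar days to May 22, 2023 gives Jun 12, 2023, which is the last day of the waiting period.
Adding 93 calendar days to Jun 12, 2023 gives Sep 13, 2023, which is the last day of the appeal period.
Adding 32 calendar days to Sep 13, 2023 gives Oct 15, 2023, which is the date on which the repair-or-replace obligation becomes due. That falls on a Sunday, so it rolls to the next business day, Monday, Oct 16, 2023.

Oct 16, 2023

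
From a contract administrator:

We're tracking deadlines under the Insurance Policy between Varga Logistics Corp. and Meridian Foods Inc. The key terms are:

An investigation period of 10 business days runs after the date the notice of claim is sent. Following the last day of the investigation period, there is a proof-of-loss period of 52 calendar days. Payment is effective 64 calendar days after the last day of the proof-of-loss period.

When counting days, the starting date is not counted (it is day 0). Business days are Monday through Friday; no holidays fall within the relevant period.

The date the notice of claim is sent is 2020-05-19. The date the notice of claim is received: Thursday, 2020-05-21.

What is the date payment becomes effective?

2020-09-26

The last day of the investigation period: counting 10 business days from Tuesday, 2020-05-19 (May 20, May 21, May 22, May 25, May 26, May 27, May 28, May 29, Jun 1, Jun 2, skipping weekends) reaches Tuesday, 2020-06-02.
The last day of the proof-of-loss period: 2020-06-02 + 52 days = 2020-07-24.
The date payment becomes effective: 2020-07-24 + 64 days = 2020-09-26.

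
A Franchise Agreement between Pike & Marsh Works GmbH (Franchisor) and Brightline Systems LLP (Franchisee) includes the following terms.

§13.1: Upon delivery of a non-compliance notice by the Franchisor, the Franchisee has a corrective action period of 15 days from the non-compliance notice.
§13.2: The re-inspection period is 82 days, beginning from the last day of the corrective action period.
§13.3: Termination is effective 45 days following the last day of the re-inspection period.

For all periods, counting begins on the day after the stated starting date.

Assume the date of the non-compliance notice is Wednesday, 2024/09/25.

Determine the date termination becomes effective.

2025/02/14

The last day of the corrective action period: 2024/09/25 + 15 days = 2024/10/10.
The last day of the re-inspection period: 2024/10/10 + 82 days = 2024/12/31.
Adding 45 calendar days to 2024/12/31 gives 2025/02/14, which is the date termination becomes effective.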